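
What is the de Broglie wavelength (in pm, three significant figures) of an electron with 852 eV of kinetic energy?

λ = 42.0 pm

KE = 852 eV = 1.365 × 10⁻¹⁶ J.
p = √(2mKE) = √(2 × 9.109 × 10⁻³¹ × 1.365 × 10⁻¹⁶) = 1.577 × 10⁻²³ kg·m/s.
λ = h/p = 6.626 × 10⁻³⁴ / 1.577 × 10⁻²³ = 4.20 × 10⁻¹¹ m = 42.0 pm.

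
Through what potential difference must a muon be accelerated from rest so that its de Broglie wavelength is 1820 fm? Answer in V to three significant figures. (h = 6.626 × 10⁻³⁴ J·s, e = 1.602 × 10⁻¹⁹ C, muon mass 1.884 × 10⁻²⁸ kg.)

p = h/λ = 6.626 × 10⁻³⁴ / 1.820 × 10⁻¹² = 3.641 × 10⁻²² kg·m/s.
KE = p²/(2m) = 3.518 × 10⁻¹⁶ J.
V = KE/e = 3.518 × 10⁻¹⁶ / (1.602 × 10⁻¹⁹) = 2200 V.

V = 2200 V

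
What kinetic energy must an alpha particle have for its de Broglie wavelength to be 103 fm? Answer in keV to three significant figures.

p = h/λ = 6.626 × 10⁻³⁴ / 1.030 × 10⁻¹³ = 6.433 × 10⁻²¹ kg·m/s.
KE = p²/(2m) = (6.433 × 10⁻²¹)² / (2 × 6.645 × 10⁻²⁷) = 3.114 × 10⁻¹⁵ J = 19.4 keV.

KE = 19.4 keV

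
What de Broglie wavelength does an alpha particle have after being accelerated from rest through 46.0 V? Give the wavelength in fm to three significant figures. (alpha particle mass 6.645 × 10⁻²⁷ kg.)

KE = 2eV = 2 × 1.602 × 10⁻¹⁹ × 46.00 = 1.474 × 10⁻¹⁷ J.
p = √(2mKE) = √(2 × 6.645 × 10⁻²⁷ × 1.474 × 10⁻¹⁷) = 4.426 × 10⁻²² kg·m/s.
λ = h/p = 6.626 × 10⁻³⁴ / 4.426 × 10⁻²² = 1.50 × 10⁻¹² m = 1500 fm.

λ = 1500 fm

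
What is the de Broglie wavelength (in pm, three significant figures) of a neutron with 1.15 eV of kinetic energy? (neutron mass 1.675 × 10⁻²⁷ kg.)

KE = 1.15 eV = 1.842 × 10⁻¹⁹ J.
p = √(2mKE) = √(2 × 1.675 × 10⁻²⁷ × 1.842 × 10⁻¹⁹) = 2.484 × 10⁻²³ kg·m/s.
λ = h/p = 6.626 × 10⁻³⁴ / 2.484 × 10⁻²³ = 2.67 × 10⁻¹¹ m = 26.7 pm.

λ = 26.7 pm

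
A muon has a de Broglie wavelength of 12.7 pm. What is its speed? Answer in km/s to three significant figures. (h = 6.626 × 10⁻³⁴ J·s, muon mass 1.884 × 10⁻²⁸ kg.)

v = 277 km/s

p = h/λ = 6.626 × 10⁻³⁴ / 1.270 × 10⁻¹¹ = 5.217 × 10⁻²³ kg·m/s.
v = p/m = 5.217 × 10⁻²³ / 1.884 × 10⁻²⁸ = 2.77 × 10⁵ m/s = 277 km/s.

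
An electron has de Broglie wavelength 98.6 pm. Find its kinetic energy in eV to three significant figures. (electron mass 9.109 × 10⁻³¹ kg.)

p = h/λ = 6.626 × 10⁻³⁴ / 9.860 × 10⁻¹¹ = 6.720 × 10⁻²⁴ kg·m/s.
KE = p²/(2m) = (6.720 × 10⁻²⁴)² / (2 × 9.109 × 10⁻³¹) = 2.479 × 10⁻¹⁷ J = 155 eV.

KE = 155 eV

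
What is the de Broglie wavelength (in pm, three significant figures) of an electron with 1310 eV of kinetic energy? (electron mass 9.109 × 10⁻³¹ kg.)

KE = 1310 eV = 2.099 × 10⁻¹⁶ J.
p = √(2mKE) = √(2 × 9.109 × 10⁻³¹ × 2.099 × 10⁻¹⁶) = 1.955 × 10⁻²³ kg·m/s.
λ = h/p = 6.626 × 10⁻³⁴ / 1.955 × 10⁻²³ = 3.39 × 10⁻¹¹ m = 33.9 pm.

λ = 33.9 pm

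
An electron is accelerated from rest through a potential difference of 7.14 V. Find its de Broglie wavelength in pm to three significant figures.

λ = 459 pm

KE = eV = 1.602 × 10⁻¹⁹ × 7.140 = 1.144 × 10⁻¹⁸ J.
p = √(2mKE) = √(2 × 9.109 × 10⁻³¹ × 1.144 × 10⁻¹⁸) = 1.444 × 10⁻²⁴ kg·m/s.
λ = h/p = 6.626 × 10⁻³⁴ / 1.444 × 10⁻²⁴ = 4.59 × 10⁻¹⁰ m = 459 pm.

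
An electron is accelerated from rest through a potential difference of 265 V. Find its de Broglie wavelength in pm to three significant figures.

λ = 75.3 pm

KE = eV = 1.602 × 10⁻¹⁹ × 265.0 = 4.245 × 10⁻¹⁷ J.
p = √(2mKE) = √(2 × 9.109 × 10⁻³¹ × 4.245 × 10⁻¹⁷) = 8.794 × 10⁻²⁴ kg·m/s.
λ = h/p = 6.626 × 10⁻³⁴ / 8.794 × 10⁻²⁴ = 7.53 × 10⁻¹¹ m = 75.3 pm.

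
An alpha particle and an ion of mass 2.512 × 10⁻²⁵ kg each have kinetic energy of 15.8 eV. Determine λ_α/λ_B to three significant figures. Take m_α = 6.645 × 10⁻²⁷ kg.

At fixed KE, p = √(2mKE) so λ = h/p ∝ 1/√m.
λ_α/λ_B = √(m_B/m_α) = √(2.512 × 10⁻²⁵/6.645 × 10⁻²⁷) = √(37.80) = 6.15.

λ_α/λ_B = 6.15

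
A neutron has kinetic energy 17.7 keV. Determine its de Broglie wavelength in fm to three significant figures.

λ = 215 fm

KE = 17.7 keV = 2.836 × 10⁻¹⁵ J.
p = √(2mKE) = √(2 × 1.675 × 10⁻²⁷ × 2.836 × 10⁻¹⁵) = 3.082 × 10⁻²¹ kg·m/s.
λ = h/p = 6.626 × 10⁻³⁴ / 3.082 × 10⁻²¹ = 2.15 × 10⁻¹³ m = 215 fm.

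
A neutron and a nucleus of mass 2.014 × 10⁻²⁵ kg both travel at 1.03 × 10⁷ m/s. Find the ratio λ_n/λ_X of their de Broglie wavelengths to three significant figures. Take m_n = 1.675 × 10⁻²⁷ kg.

At fixed v, p = mv so λ = h/(mv) ∝ 1/m.
λ_n/λ_X = m_X/m_n = 2.014 × 10⁻²⁵/1.675 × 10⁻²⁷ = 120.

λ_n/λ_X = 120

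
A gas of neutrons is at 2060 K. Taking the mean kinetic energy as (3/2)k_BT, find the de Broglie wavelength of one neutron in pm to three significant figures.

KE = (3/2)k_BT = 1.5 × 1.381 × 10⁻²³ × 2060 = 4.267 × 10⁻²⁰ J.
p = √(2mKE) = √(2 × 1.675 × 10⁻²⁷ × 4.267 × 10⁻²⁰) = 1.196 × 10⁻²³ kg·m/s.
λ = h/p = 5.54 × 10⁻¹¹ m = 55.4 pm.

λ = 55.4 pm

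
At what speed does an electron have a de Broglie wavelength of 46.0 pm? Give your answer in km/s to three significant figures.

v = 1.58 × 10⁴ km/s

p = h/λ = 6.626 × 10⁻³⁴ / 4.600 × 10⁻¹¹ = 1.440 × 10⁻²³ kg·m/s.
v = p/m = 1.440 × 10⁻²³ / 9.109 × 10⁻³¹ = 1.58 × 10⁷ m/s = 1.58 × 10⁴ km/s.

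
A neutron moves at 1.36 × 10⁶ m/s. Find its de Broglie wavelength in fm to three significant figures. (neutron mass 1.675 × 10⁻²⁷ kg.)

p = mv = 1.675 × 10⁻²⁷ × 1.36 × 10⁶ = 2.278 × 10⁻²¹ kg·m/s.
λ = h/p = 6.626 × 10⁻³⁴ / 2.278 × 10⁻²¹ = 2.91 × 10⁻¹³ m = 291 fm.

λ = 291 fm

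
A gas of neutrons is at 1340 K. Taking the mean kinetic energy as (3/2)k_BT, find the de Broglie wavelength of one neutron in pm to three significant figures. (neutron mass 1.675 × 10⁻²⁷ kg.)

KE = (3/2)k_BT = 1.5 × 1.381 × 10⁻²³ × 1340 = 2.776 × 10⁻²⁰ J.
p = √(2mKE) = √(2 × 1.675 × 10⁻²⁷ × 2.776 × 10⁻²⁰) = 9.643 × 10⁻²⁴ kg·m/s.
λ = h/p = 6.87 × 10⁻¹¹ m = 68.7 pm.

λ = 68.7 pm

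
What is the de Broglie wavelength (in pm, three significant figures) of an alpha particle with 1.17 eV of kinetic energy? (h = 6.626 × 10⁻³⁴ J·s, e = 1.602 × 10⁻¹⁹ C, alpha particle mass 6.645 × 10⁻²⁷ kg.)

KE = 1.17 eV = 1.874 × 10⁻¹⁹ J.
p = √(2mKE) = √(2 × 6.645 × 10⁻²⁷ × 1.874 × 10⁻¹⁹) = 4.991 × 10⁻²³ kg·m/s.
λ = h/p = 6.626 × 10⁻³⁴ / 4.991 × 10⁻²³ = 1.33 × 10⁻¹¹ m = 13.3 pm.

λ = 13.3 pm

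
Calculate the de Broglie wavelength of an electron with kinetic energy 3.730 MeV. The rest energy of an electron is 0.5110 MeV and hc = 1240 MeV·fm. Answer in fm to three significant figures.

Total energy E = KE + m₀c² = 3.730 + 0.5110 = 4.2410 MeV.
(pc)² = E² − (m₀c²)² = (4.2410)² − (0.5110)² = 17.72 MeV², so pc = 4.210 MeV.
λ = hc/(pc) = 1240 MeV·fm / 4.210 MeV = 295 fm.

λ = 295 fm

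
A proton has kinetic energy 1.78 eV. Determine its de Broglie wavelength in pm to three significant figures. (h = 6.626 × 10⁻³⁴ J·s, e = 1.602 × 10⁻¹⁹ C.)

λ = 21.5 pm

KE = 1.78 eV = 2.852 × 10⁻¹⁹ J.
p = √(2mKE) = √(2 × 1.673 × 10⁻²⁷ × 2.852 × 10⁻¹⁹) = 3.089 × 10⁻²³ kg·m/s.
λ = h/p = 6.626 × 10⁻³⁴ / 3.089 × 10⁻²³ = 2.15 × 10⁻¹¹ m = 21.5 pm.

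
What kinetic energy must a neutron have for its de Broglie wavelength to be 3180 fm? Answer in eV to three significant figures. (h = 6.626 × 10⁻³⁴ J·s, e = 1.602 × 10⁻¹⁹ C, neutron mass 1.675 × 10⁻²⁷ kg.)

p = h/λ = 6.626 × 10⁻³⁴ / 3.180 × 10⁻¹² = 2.084 × 10⁻²² kg·m/s.
KE = p²/(2m) = (2.084 × 10⁻²²)² / (2 × 1.675 × 10⁻²⁷) = 1.296 × 10⁻¹⁷ J = 80.9 eV.

KE = 80.9 eV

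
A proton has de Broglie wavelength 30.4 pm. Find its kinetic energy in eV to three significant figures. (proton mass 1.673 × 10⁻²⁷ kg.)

p = h/λ = 6.626 × 10⁻³⁴ / 3.040 × 10⁻¹¹ = 2.180 × 10⁻²³ kg·m/s.
KE = p²/(2m) = (2.180 × 10⁻²³)² / (2 × 1.673 × 10⁻²⁷) = 1.420 × 10⁻¹⁹ J = 0.886 eV.

KE = 0.886 eV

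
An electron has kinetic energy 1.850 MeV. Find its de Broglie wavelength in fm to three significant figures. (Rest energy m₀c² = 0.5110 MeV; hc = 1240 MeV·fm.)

Total energy E = KE + m₀c² = 1.850 + 0.5110 = 2.3610 MeV.
(pc)² = E² − (m₀c²)² = (2.3610)² − (0.5110)² = 5.313 MeV², so pc = 2.305 MeV.
λ = hc/(pc) = 1240 MeV·fm / 2.305 MeV = 538 fm.

λ = 538 fm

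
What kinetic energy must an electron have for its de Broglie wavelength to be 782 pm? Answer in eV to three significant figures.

KE = 2.46 eV

p = h/λ = 6.626 × 10⁻³⁴ / 7.820 × 10⁻¹⁰ = 8.473 × 10⁻²⁵ kg·m/s.
KE = p²/(2m) = (8.473 × 10⁻²⁵)² / (2 × 9.109 × 10⁻³¹) = 3.941 × 10⁻¹⁹ J = 2.46 eV.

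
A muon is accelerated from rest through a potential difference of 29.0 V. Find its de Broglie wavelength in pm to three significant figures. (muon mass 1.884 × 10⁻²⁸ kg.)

λ = 15.8 pm

KE = eV = 1.602 × 10⁻¹⁹ × 29.00 = 4.646 × 10⁻¹⁸ J.
p = √(2mKE) = √(2 × 1.884 × 10⁻²⁸ × 4.646 × 10⁻¹⁸) = 4.184 × 10⁻²³ kg·m/s.
λ = h/p = 6.626 × 10⁻³⁴ / 4.184 × 10⁻²³ = 1.58 × 10⁻¹¹ m = 15.8 pm.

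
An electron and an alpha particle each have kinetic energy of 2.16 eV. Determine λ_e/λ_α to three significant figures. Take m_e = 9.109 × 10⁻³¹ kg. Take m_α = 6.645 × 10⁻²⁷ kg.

At fixed KE, p = √(2mKE) so λ = h/p ∝ 1/√m.
λ_e/λ_α = √(m_α/m_e) = √(6.645 × 10⁻²⁷/9.109 × 10⁻³¹) = √(7295) = 85.4.

λ_e/λ_α = 85.4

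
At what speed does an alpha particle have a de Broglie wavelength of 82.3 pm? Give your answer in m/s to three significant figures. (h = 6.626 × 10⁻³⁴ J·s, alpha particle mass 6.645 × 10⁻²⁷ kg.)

v = 1210 m/s

p = h/λ = 6.626 × 10⁻³⁴ / 8.230 × 10⁻¹¹ = 8.051 × 10⁻²⁴ kg·m/s.
v = p/m = 8.051 × 10⁻²⁴ / 6.645 × 10⁻²⁷ = 1.21 × 10³ m/s = 1210 m/s.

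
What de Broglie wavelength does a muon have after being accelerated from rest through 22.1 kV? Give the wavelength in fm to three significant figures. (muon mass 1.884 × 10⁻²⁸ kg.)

λ = 574 fm

KE = eV = 1.602 × 10⁻¹⁹ × 2.210 × 10⁴ = 3.540 × 10⁻¹⁵ J.
p = √(2mKE) = √(2 × 1.884 × 10⁻²⁸ × 3.540 × 10⁻¹⁵) = 1.155 × 10⁻²¹ kg·m/s.
λ = h/p = 6.626 × 10⁻³⁴ / 1.155 × 10⁻²¹ = 5.74 × 10⁻¹³ m = 574 fm.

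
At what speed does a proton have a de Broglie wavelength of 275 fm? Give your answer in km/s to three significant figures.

v = 1440 km/s

p = h/λ = 6.626 × 10⁻³⁴ / 2.750 × 10⁻¹³ = 2.409 × 10⁻²¹ kg·m/s.
v = p/m = 2.409 × 10⁻²¹ / 1.673 × 10⁻²⁷ = 1.44 × 10⁶ m/s = 1440 km/s.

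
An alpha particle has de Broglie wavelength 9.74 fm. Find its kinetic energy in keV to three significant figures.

p = h/λ = 6.626 × 10⁻³⁴ / 9.740 × 10⁻¹⁵ = 6.803 × 10⁻²⁰ kg·m/s.
KE = p²/(2m) = (6.803 × 10⁻²⁰)² / (2 × 6.645 × 10⁻²⁷) = 3.482 × 10⁻¹³ J = 2170 keV.

KE = 2170 keV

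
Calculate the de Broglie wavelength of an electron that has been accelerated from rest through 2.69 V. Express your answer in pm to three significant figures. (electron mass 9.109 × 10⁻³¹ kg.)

λ = 748 pm

KE = eV = 1.602 × 10⁻¹⁹ × 2.690 = 4.309 × 10⁻¹⁹ J.
p = √(2mKE) = √(2 × 9.109 × 10⁻³¹ × 4.309 × 10⁻¹⁹) = 8.860 × 10⁻²⁵ kg·m/s.
λ = h/p = 6.626 × 10⁻³⁴ / 8.860 × 10⁻²⁵ = 7.48 × 10⁻¹⁰ m = 748 pm.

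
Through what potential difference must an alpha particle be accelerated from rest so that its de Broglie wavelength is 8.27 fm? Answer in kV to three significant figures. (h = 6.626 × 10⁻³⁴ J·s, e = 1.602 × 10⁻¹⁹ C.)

p = h/λ = 6.626 × 10⁻³⁴ / 8.270 × 10⁻¹⁵ = 8.012 × 10⁻²⁰ kg·m/s.
KE = p²/(2m) = 4.830 × 10⁻¹³ J.
V = KE/2e = 4.830 × 10⁻¹³ / (2 × 1.602 × 10⁻¹⁹) = 1510 kV.

V = 1510 kV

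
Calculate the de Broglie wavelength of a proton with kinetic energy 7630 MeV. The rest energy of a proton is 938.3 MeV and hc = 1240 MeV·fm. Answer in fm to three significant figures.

Total energy E = KE + m₀c² = 7630 + 938.3 = 8568.3 MeV.
(pc)² = E² − (m₀c²)² = (8568.3)² − (938.3)² = 7.254 × 10⁷ MeV², so pc = 8517 MeV.
λ = hc/(pc) = 1240 MeV·fm / 8517 MeV = 0.146 fm.

λ = 0.146 fm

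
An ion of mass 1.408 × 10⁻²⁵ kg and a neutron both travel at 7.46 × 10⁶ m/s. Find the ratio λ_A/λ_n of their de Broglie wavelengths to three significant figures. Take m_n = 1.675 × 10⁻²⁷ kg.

At fixed v, p = mv so λ = h/(mv) ∝ 1/m.
λ_A/λ_n = m_n/m_A = 1.675 × 10⁻²⁷/1.408 × 10⁻²⁵ = 0.0119.

λ_A/λ_n = 0.0119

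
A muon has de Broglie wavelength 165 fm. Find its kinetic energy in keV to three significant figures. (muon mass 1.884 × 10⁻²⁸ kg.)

KE = 267 keV

p = h/λ = 6.626 × 10⁻³⁴ / 1.650 × 10⁻¹³ = 4.016 × 10⁻²¹ kg·m/s.
KE = p²/(2m) = (4.016 × 10⁻²¹)² / (2 × 1.884 × 10⁻²⁸) = 4.280 × 10⁻¹⁴ J = 267 keV.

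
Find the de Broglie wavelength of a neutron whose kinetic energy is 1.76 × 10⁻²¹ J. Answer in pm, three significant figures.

p = √(2mKE) = √(2 × 1.675 × 10⁻²⁷ × 1.760 × 10⁻²¹) = 2.428 × 10⁻²⁴ kg·m/s.
λ = h/p = 6.626 × 10⁻³⁴ / 2.428 × 10⁻²⁴ = 2.73 × 10⁻¹⁰ m = 273 pm.

λ = 273 pm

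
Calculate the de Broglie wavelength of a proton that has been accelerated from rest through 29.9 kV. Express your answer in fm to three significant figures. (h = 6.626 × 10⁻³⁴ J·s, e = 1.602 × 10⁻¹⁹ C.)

λ = 166 fm

KE = eV = 1.602 × 10⁻¹⁹ × 2.990 × 10⁴ = 4.790 × 10⁻¹⁵ J.
p = √(2mKE) = √(2 × 1.673 × 10⁻²⁷ × 4.790 × 10⁻¹⁵) = 4.003 × 10⁻²¹ kg·m/s.
λ = h/p = 6.626 × 10⁻³⁴ / 4.003 × 10⁻²¹ = 1.66 × 10⁻¹³ m = 166 fm.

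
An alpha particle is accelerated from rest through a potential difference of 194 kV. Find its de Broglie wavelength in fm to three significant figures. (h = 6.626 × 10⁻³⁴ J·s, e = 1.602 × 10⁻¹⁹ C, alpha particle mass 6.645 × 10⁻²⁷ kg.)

λ = 23.1 fm

KE = 2eV = 2 × 1.602 × 10⁻¹⁹ × 1.940 × 10⁵ = 6.216 × 10⁻¹⁴ J.
p = √(2mKE) = √(2 × 6.645 × 10⁻²⁷ × 6.216 × 10⁻¹⁴) = 2.874 × 10⁻²⁰ kg·m/s.
λ = h/p = 6.626 × 10⁻³⁴ / 2.874 × 10⁻²⁰ = 2.31 × 10⁻¹⁴ m = 23.1 fm.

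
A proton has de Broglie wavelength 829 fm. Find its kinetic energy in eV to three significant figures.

KE = 1190 eV

p = h/λ = 6.626 × 10⁻³⁴ / 8.290 × 10⁻¹³ = 7.993 × 10⁻²² kg·m/s.
KE = p²/(2m) = (7.993 × 10⁻²²)² / (2 × 1.673 × 10⁻²⁷) = 1.909 × 10⁻¹⁶ J = 1190 eV.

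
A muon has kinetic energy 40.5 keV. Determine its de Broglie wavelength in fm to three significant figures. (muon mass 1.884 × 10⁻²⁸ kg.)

KE = 40.5 keV = 6.488 × 10⁻¹⁵ J.
p = √(2mKE) = √(2 × 1.884 × 10⁻²⁸ × 6.488 × 10⁻¹⁵) = 1.564 × 10⁻²¹ kg·m/s.
λ = h/p = 6.626 × 10⁻³⁴ / 1.564 × 10⁻²¹ = 4.24 × 10⁻¹³ m = 424 fm.

λ = 424 fm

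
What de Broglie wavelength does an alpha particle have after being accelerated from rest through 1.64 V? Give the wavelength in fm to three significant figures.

KE = 2eV = 2 × 1.602 × 10⁻¹⁹ × 1.640 = 5.255 × 10⁻¹⁹ J.
p = √(2mKE) = √(2 × 6.645 × 10⁻²⁷ × 5.255 × 10⁻¹⁹) = 8.357 × 10⁻²³ kg·m/s.
λ = h/p = 6.626 × 10⁻³⁴ / 8.357 × 10⁻²³ = 7.93 × 10⁻¹² m = 7930 fm.

λ = 7930 fm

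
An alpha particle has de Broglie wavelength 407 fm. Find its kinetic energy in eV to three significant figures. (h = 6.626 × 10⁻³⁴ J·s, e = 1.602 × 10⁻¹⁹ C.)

p = h/λ = 6.626 × 10⁻³⁴ / 4.070 × 10⁻¹³ = 1.628 × 10⁻²¹ kg·m/s.
KE = p²/(2m) = (1.628 × 10⁻²¹)² / (2 × 6.645 × 10⁻²⁷) = 1.994 × 10⁻¹⁶ J = 1240 eV.

KE = 1240 eV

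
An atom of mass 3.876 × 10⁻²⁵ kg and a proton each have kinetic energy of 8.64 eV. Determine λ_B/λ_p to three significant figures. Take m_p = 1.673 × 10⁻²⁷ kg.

At fixed KE, p = √(2mKE) so λ = h/p ∝ 1/√m.
λ_B/λ_p = √(m_p/m_B) = √(1.673 × 10⁻²⁷/3.876 × 10⁻²⁵) = √(4.316 × 10⁻³) = 0.0657.

λ_B/λ_p = 0.0657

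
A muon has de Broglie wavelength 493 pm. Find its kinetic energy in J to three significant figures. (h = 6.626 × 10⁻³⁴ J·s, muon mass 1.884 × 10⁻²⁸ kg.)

KE = 4.79 × 10⁻²¹ J

p = h/λ = 6.626 × 10⁻³⁴ / 4.930 × 10⁻¹⁰ = 1.344 × 10⁻²⁴ kg·m/s.
KE = p²/(2m) = (1.344 × 10⁻²⁴)² / (2 × 1.884 × 10⁻²⁸) = 4.794 × 10⁻²¹ J = 4.79 × 10⁻²¹ J.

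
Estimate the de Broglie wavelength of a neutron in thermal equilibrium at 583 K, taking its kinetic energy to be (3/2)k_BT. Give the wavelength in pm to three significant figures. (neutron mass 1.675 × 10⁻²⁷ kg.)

KE = (3/2)k_BT = 1.5 × 1.381 × 10⁻²³ × 583 = 1.208 × 10⁻²⁰ J.
p = √(2mKE) = √(2 × 1.675 × 10⁻²⁷ × 1.208 × 10⁻²⁰) = 6.361 × 10⁻²⁴ kg·m/s.
λ = h/p = 1.04 × 10⁻¹⁰ m = 104 pm.

λ = 104 pm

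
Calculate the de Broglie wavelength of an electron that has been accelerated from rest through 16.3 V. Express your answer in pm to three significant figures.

KE = eV = 1.602 × 10⁻¹⁹ × 16.30 = 2.611 × 10⁻¹⁸ J.
p = √(2mKE) = √(2 × 9.109 × 10⁻³¹ × 2.611 × 10⁻¹⁸) = 2.181 × 10⁻²⁴ kg·m/s.
λ = h/p = 6.626 × 10⁻³⁴ / 2.181 × 10⁻²⁴ = 3.04 × 10⁻¹⁰ m = 304 pm.

λ = 304 pm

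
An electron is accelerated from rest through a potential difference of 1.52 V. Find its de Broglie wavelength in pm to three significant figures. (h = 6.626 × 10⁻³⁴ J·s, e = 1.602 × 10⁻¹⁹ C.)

KE = eV = 1.602 × 10⁻¹⁹ × 1.520 = 2.435 × 10⁻¹⁹ J.
p = √(2mKE) = √(2 × 9.109 × 10⁻³¹ × 2.435 × 10⁻¹⁹) = 6.660 × 10⁻²⁵ kg·m/s.
λ = h/p = 6.626 × 10⁻³⁴ / 6.660 × 10⁻²⁵ = 9.95 × 10⁻¹⁰ m = 995 pm.

λ = 995 pm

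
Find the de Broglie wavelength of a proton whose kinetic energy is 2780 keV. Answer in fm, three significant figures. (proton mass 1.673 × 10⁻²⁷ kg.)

KE = 2780 keV = 4.454 × 10⁻¹³ J.
p = √(2mKE) = √(2 × 1.673 × 10⁻²⁷ × 4.454 × 10⁻¹³) = 3.860 × 10⁻²⁰ kg·m/s.
λ = h/p = 6.626 × 10⁻³⁴ / 3.860 × 10⁻²⁰ = 1.72 × 10⁻¹⁴ m = 17.2 fm.

λ = 17.2 fm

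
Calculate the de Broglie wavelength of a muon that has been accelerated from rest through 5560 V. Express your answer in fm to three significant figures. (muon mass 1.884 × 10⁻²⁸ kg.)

KE = eV = 1.602 × 10⁻¹⁹ × 5560 = 8.907 × 10⁻¹⁶ J.
p = √(2mKE) = √(2 × 1.884 × 10⁻²⁸ × 8.907 × 10⁻¹⁶) = 5.793 × 10⁻²² kg·m/s.
λ = h/p = 6.626 × 10⁻³⁴ / 5.793 × 10⁻²² = 1.14 × 10⁻¹² m = 1140 fm.

λ = 1140 fm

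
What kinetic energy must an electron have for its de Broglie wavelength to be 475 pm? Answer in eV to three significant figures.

KE = 6.67 eV

p = h/λ = 6.626 × 10⁻³⁴ / 4.750 × 10⁻¹⁰ = 1.395 × 10⁻²⁴ kg·m/s.
KE = p²/(2m) = (1.395 × 10⁻²⁴)² / (2 × 9.109 × 10⁻³¹) = 1.068 × 10⁻¹⁸ J = 6.67 eV.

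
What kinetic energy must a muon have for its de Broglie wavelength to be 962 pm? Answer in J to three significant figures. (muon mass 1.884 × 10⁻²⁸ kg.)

KE = 1.26 × 10⁻²¹ J

p = h/λ = 6.626 × 10⁻³⁴ / 9.620 × 10⁻¹⁰ = 6.888 × 10⁻²⁵ kg·m/s.
KE = p²/(2m) = (6.888 × 10⁻²⁵)² / (2 × 1.884 × 10⁻²⁸) = 1.259 × 10⁻²¹ J = 1.26 × 10⁻²¹ J.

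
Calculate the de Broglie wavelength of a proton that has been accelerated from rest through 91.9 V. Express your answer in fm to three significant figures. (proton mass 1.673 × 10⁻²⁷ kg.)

KE = eV = 1.602 × 10⁻¹⁹ × 91.90 = 1.472 × 10⁻¹⁷ J.
p = √(2mKE) = √(2 × 1.673 × 10⁻²⁷ × 1.472 × 10⁻¹⁷) = 2.219 × 10⁻²² kg·m/s.
λ = h/p = 6.626 × 10⁻³⁴ / 2.219 × 10⁻²² = 2.99 × 10⁻¹² m = 2990 fm.

λ = 2990 fm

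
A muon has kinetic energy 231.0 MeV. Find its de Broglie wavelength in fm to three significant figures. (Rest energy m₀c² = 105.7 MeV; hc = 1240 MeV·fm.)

Total energy E = KE + m₀c² = 231.0 + 105.7 = 336.7 MeV.
(pc)² = E² − (m₀c²)² = (336.7)² − (105.7)² = 1.022 × 10⁵ MeV², so pc = 319.7 MeV.
λ = hc/(pc) = 1240 MeV·fm / 319.7 MeV = 3.88 fm.

λ = 3.88 fm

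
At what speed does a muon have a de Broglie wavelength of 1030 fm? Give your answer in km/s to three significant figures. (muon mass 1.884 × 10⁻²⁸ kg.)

v = 3410 km/s

p = h/λ = 6.626 × 10⁻³⁴ / 1.030 × 10⁻¹² = 6.433 × 10⁻²² kg·m/s.
v = p/m = 6.433 × 10⁻²² / 1.884 × 10⁻²⁸ = 3.41 × 10⁶ m/s = 3410 km/s.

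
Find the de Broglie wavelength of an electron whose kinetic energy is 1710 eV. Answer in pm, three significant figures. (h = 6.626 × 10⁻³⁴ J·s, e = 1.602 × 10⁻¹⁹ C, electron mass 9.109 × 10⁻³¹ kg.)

KE = 1710 eV = 2.739 × 10⁻¹⁶ J.
p = √(2mKE) = √(2 × 9.109 × 10⁻³¹ × 2.739 × 10⁻¹⁶) = 2.234 × 10⁻²³ kg·m/s.
λ = h/p = 6.626 × 10⁻³⁴ / 2.234 × 10⁻²³ = 2.97 × 10⁻¹¹ m = 29.7 pm.

λ = 29.7 pm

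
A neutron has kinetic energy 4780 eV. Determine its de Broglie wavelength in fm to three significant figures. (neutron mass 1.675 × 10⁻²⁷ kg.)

KE = 4780 eV = 7.658 × 10⁻¹⁶ J.
p = √(2mKE) = √(2 × 1.675 × 10⁻²⁷ × 7.658 × 10⁻¹⁶) = 1.602 × 10⁻²¹ kg·m/s.
λ = h/p = 6.626 × 10⁻³⁴ / 1.602 × 10⁻²¹ = 4.14 × 10⁻¹³ m = 414 fm.

λ = 414 fm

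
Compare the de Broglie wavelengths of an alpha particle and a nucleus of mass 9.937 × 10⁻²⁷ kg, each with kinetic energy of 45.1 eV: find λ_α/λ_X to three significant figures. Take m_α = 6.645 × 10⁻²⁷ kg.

λ_α/λ_X = 1.22

At fixed KE, p = √(2mKE) so λ = h/p ∝ 1/√m.
λ_α/λ_X = √(m_X/m_α) = √(9.937 × 10⁻²⁷/6.645 × 10⁻²⁷) = √(1.495) = 1.22.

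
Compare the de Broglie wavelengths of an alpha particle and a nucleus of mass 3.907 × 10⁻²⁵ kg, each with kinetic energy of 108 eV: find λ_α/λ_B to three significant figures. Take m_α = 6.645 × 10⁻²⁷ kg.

λ_α/λ_B = 7.67

At fixed KE, p = √(2mKE) so λ = h/p ∝ 1/√m.
λ_α/λ_B = √(m_B/m_α) = √(3.907 × 10⁻²⁵/6.645 × 10⁻²⁷) = √(58.80) = 7.67.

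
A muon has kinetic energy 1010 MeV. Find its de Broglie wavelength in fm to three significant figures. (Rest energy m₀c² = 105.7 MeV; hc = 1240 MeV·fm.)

λ = 1.12 fm

Total energy E = KE + m₀c² = 1010 + 105.7 = 1115.7 MeV.
(pc)² = E² − (m₀c²)² = (1115.7)² − (105.7)² = 1.234 × 10⁶ MeV², so pc = 1111 MeV.
λ = hc/(pc) = 1240 MeV·fm / 1111 MeV = 1.12 fm.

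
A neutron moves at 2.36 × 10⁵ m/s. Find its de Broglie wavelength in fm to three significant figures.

λ = 1680 fm

p = mv = 1.675 × 10⁻²⁷ × 2.36 × 10⁵ = 3.953 × 10⁻²² kg·m/s.
λ = h/p = 6.626 × 10⁻³⁴ / 3.953 × 10⁻²² = 1.68 × 10⁻¹² m = 1680 fm.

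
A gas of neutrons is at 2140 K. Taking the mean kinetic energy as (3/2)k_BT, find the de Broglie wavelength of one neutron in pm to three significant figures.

λ = 54.4 pm

KE = (3/2)k_BT = 1.5 × 1.381 × 10⁻²³ × 2140 = 4.433 × 10⁻²⁰ J.
p = √(2mKE) = √(2 × 1.675 × 10⁻²⁷ × 4.433 × 10⁻²⁰) = 1.219 × 10⁻²³ kg·m/s.
λ = h/p = 5.44 × 10⁻¹¹ m = 54.4 pm.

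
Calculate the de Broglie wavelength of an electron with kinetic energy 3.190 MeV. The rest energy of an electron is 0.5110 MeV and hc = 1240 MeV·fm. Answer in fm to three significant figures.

λ = 338 fm

Total energy E = KE + m₀c² = 3.190 + 0.5110 = 3.7010 MeV.
(pc)² = E² − (m₀c²)² = (3.7010)² − (0.5110)² = 13.44 MeV², so pc = 3.666 MeV.
λ = hc/(pc) = 1240 MeV·fm / 3.666 MeV = 338 fm.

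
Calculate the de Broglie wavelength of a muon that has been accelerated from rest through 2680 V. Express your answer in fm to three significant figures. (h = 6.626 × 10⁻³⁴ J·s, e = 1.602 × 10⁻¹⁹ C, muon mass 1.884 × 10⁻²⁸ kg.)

KE = eV = 1.602 × 10⁻¹⁹ × 2680 = 4.293 × 10⁻¹⁶ J.
p = √(2mKE) = √(2 × 1.884 × 10⁻²⁸ × 4.293 × 10⁻¹⁶) = 4.022 × 10⁻²² kg·m/s.
λ = h/p = 6.626 × 10⁻³⁴ / 4.022 × 10⁻²² = 1.65 × 10⁻¹² m = 1650 fm.

λ = 1650 fm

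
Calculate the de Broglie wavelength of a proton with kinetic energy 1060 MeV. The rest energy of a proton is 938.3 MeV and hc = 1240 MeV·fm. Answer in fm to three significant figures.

λ = 0.703 fm

Total energy E = KE + m₀c² = 1060 + 938.3 = 1998.3 MeV.
(pc)² = E² − (m₀c²)² = (1998.3)² − (938.3)² = 3.113 × 10⁶ MeV², so pc = 1764 MeV.
λ = hc/(pc) = 1240 MeV·fm / 1764 MeV = 0.703 fm.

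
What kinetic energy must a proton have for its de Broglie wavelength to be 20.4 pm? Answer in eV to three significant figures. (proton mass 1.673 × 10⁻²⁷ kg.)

KE = 1.97 eV

p = h/λ = 6.626 × 10⁻³⁴ / 2.040 × 10⁻¹¹ = 3.248 × 10⁻²³ kg·m/s.
KE = p²/(2m) = (3.248 × 10⁻²³)² / (2 × 1.673 × 10⁻²⁷) = 3.153 × 10⁻¹⁹ J = 1.97 eV.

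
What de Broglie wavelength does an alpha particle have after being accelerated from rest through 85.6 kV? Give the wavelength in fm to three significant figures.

KE = 2eV = 2 × 1.602 × 10⁻¹⁹ × 8.560 × 10⁴ = 2.743 × 10⁻¹⁴ J.
p = √(2mKE) = √(2 × 6.645 × 10⁻²⁷ × 2.743 × 10⁻¹⁴) = 1.909 × 10⁻²⁰ kg·m/s.
λ = h/p = 6.626 × 10⁻³⁴ / 1.909 × 10⁻²⁰ = 3.47 × 10⁻¹⁴ m = 34.7 fm.

λ = 34.7 fm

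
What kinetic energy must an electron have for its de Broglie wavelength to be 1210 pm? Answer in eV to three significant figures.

KE = 1.03 eV

p = h/λ = 6.626 × 10⁻³⁴ / 1.210 × 10⁻⁹ = 5.476 × 10⁻²⁵ kg·m/s.
KE = p²/(2m) = (5.476 × 10⁻²⁵)² / (2 × 9.109 × 10⁻³¹) = 1.646 × 10⁻¹⁹ J = 1.03 eV.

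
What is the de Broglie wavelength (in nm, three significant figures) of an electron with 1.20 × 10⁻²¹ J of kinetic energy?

λ = 14.2 nm

p = √(2mKE) = √(2 × 9.109 × 10⁻³¹ × 1.200 × 10⁻²¹) = 4.676 × 10⁻²⁶ kg·m/s.
λ = h/p = 6.626 × 10⁻³⁴ / 4.676 × 10⁻²⁶ = 1.42 × 10⁻⁸ m = 14.2 nm.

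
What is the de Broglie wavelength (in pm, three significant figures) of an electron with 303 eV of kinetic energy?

λ = 70.5 pm

KE = 303 eV = 4.854 × 10⁻¹⁷ J.
p = √(2mKE) = √(2 × 9.109 × 10⁻³¹ × 4.854 × 10⁻¹⁷) = 9.404 × 10⁻²⁴ kg·m/s.
λ = h/p = 6.626 × 10⁻³⁴ / 9.404 × 10⁻²⁴ = 7.05 × 10⁻¹¹ m = 70.5 pm.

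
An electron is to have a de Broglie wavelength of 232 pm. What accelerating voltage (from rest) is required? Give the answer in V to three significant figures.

p = h/λ = 6.626 × 10⁻³⁴ / 2.320 × 10⁻¹⁰ = 2.856 × 10⁻²⁴ kg·m/s.
KE = p²/(2m) = 4.477 × 10⁻¹⁸ J.
V = KE/e = 4.477 × 10⁻¹⁸ / (1.602 × 10⁻¹⁹) = 27.9 V.

V = 27.9 V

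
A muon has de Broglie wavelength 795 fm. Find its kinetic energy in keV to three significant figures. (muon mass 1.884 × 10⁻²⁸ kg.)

KE = 11.5 keV

p = h/λ = 6.626 × 10⁻³⁴ / 7.950 × 10⁻¹³ = 8.335 × 10⁻²² kg·m/s.
KE = p²/(2m) = (8.335 × 10⁻²²)² / (2 × 1.884 × 10⁻²⁸) = 1.844 × 10⁻¹⁵ J = 11.5 keV.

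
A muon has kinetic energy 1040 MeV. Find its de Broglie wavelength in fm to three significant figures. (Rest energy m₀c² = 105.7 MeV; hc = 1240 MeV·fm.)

Total energy E = KE + m₀c² = 1040 + 105.7 = 1145.7 MeV.
(pc)² = E² − (m₀c²)² = (1145.7)² − (105.7)² = 1.301 × 10⁶ MeV², so pc = 1141 MeV.
λ = hc/(pc) = 1240 MeV·fm / 1141 MeV = 1.09 fm.

λ = 1.09 fm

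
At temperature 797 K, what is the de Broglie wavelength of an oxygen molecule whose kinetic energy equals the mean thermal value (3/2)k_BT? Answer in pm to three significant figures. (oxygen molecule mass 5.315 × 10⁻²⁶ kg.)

KE = (3/2)k_BT = 1.5 × 1.381 × 10⁻²³ × 797 = 1.651 × 10⁻²⁰ J.
p = √(2mKE) = √(2 × 5.315 × 10⁻²⁶ × 1.651 × 10⁻²⁰) = 4.189 × 10⁻²³ kg·m/s.
λ = h/p = 1.58 × 10⁻¹¹ m = 15.8 pm.

λ = 15.8 pm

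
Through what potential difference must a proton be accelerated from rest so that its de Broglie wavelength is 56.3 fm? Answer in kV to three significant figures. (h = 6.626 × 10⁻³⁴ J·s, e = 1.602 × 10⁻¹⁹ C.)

V = 258 kV

p = h/λ = 6.626 × 10⁻³⁴ / 5.630 × 10⁻¹⁴ = 1.177 × 10⁻²⁰ kg·m/s.
KE = p²/(2m) = 4.140 × 10⁻¹⁴ J.
V = KE/e = 4.140 × 10⁻¹⁴ / (1.602 × 10⁻¹⁹) = 258 kV.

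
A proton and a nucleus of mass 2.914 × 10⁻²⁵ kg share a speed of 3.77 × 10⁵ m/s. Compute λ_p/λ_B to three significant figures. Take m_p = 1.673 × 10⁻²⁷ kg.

λ_p/λ_B = 174

At fixed v, p = mv so λ = h/(mv) ∝ 1/m.
λ_p/λ_B = m_B/m_p = 2.914 × 10⁻²⁵/1.673 × 10⁻²⁷ = 174.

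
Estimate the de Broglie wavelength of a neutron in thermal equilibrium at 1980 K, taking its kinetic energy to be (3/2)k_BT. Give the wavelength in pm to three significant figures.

KE = (3/2)k_BT = 1.5 × 1.381 × 10⁻²³ × 1980 = 4.102 × 10⁻²⁰ J.
p = √(2mKE) = √(2 × 1.675 × 10⁻²⁷ × 4.102 × 10⁻²⁰) = 1.172 × 10⁻²³ kg·m/s.
λ = h/p = 5.65 × 10⁻¹¹ m = 56.5 pm.

λ = 56.5 pm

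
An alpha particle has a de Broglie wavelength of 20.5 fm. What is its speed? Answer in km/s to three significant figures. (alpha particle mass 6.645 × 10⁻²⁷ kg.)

p = h/λ = 6.626 × 10⁻³⁴ / 2.050 × 10⁻¹⁴ = 3.232 × 10⁻²⁰ kg·m/s.
v = p/m = 3.232 × 10⁻²⁰ / 6.645 × 10⁻²⁷ = 4.86 × 10⁶ m/s = 4860 km/s.

v = 4860 km/s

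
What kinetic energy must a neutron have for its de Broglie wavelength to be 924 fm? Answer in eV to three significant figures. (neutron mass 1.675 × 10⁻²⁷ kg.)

p = h/λ = 6.626 × 10⁻³⁴ / 9.240 × 10⁻¹³ = 7.171 × 10⁻²² kg·m/s.
KE = p²/(2m) = (7.171 × 10⁻²²)² / (2 × 1.675 × 10⁻²⁷) = 1.535 × 10⁻¹⁶ J = 958 eV.

KE = 958 eV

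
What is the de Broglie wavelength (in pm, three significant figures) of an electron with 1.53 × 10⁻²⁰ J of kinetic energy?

p = √(2mKE) = √(2 × 9.109 × 10⁻³¹ × 1.530 × 10⁻²⁰) = 1.670 × 10⁻²⁵ kg·m/s.
λ = h/p = 6.626 × 10⁻³⁴ / 1.670 × 10⁻²⁵ = 3.97 × 10⁻⁹ m = 3970 pm.

λ = 3970 pm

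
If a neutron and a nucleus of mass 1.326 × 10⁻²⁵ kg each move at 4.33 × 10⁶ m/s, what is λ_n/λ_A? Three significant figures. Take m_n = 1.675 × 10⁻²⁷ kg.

At fixed v, p = mv so λ = h/(mv) ∝ 1/m.
λ_n/λ_A = m_A/m_n = 1.326 × 10⁻²⁵/1.675 × 10⁻²⁷ = 79.2.

λ_n/λ_A = 79.2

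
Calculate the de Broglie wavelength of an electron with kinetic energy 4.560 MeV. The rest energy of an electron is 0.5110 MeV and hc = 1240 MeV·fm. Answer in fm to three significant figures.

Total energy E = KE + m₀c² = 4.560 + 0.5110 = 5.0710 MeV.
(pc)² = E² − (m₀c²)² = (5.0710)² − (0.5110)² = 25.45 MeV², so pc = 5.045 MeV.
λ = hc/(pc) = 1240 MeV·fm / 5.045 MeV = 246 fm.

λ = 246 fm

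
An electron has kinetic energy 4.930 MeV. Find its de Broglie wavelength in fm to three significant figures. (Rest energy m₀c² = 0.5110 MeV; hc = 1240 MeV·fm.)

Total energy E = KE + m₀c² = 4.930 + 0.5110 = 5.4410 MeV.
(pc)² = E² − (m₀c²)² = (5.4410)² − (0.5110)² = 29.34 MeV², so pc = 5.417 MeV.
λ = hc/(pc) = 1240 MeV·fm / 5.417 MeV = 229 fm.

λ = 229 fm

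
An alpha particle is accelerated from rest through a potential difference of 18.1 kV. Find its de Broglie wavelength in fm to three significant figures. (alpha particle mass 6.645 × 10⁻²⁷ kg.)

λ = 75.5 fm

KE = 2eV = 2 × 1.602 × 10⁻¹⁹ × 1.810 × 10⁴ = 5.799 × 10⁻¹⁵ J.
p = √(2mKE) = √(2 × 6.645 × 10⁻²⁷ × 5.799 × 10⁻¹⁵) = 8.779 × 10⁻²¹ kg·m/s.
λ = h/p = 6.626 × 10⁻³⁴ / 8.779 × 10⁻²¹ = 7.55 × 10⁻¹⁴ m = 75.5 fm.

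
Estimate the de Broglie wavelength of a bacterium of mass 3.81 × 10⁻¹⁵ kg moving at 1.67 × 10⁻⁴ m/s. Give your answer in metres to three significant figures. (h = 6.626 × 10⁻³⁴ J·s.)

p = mv = 3.81 × 10⁻¹⁵ × 1.67 × 10⁻⁴ = 6.363 × 10⁻¹⁹ kg·m/s.
λ = h/p = 6.626 × 10⁻³⁴ / 6.363 × 10⁻¹⁹ = 1.04 × 10⁻¹⁵ m.

λ = 1.04 × 10⁻¹⁵ m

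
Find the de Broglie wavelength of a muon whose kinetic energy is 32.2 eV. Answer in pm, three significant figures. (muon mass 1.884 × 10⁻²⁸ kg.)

λ = 15.0 pm

KE = 32.2 eV = 5.158 × 10⁻¹⁸ J.
p = √(2mKE) = √(2 × 1.884 × 10⁻²⁸ × 5.158 × 10⁻¹⁸) = 4.409 × 10⁻²³ kg·m/s.
λ = h/p = 6.626 × 10⁻³⁴ / 4.409 × 10⁻²³ = 1.50 × 10⁻¹¹ m = 15.0 pm.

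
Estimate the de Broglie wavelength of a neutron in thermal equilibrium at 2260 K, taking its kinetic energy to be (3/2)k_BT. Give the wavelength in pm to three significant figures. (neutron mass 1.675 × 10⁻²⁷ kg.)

λ = 52.9 pm

KE = (3/2)k_BT = 1.5 × 1.381 × 10⁻²³ × 2260 = 4.682 × 10⁻²⁰ J.
p = √(2mKE) = √(2 × 1.675 × 10⁻²⁷ × 4.682 × 10⁻²⁰) = 1.252 × 10⁻²³ kg·m/s.
λ = h/p = 5.29 × 10⁻¹¹ m = 52.9 pm.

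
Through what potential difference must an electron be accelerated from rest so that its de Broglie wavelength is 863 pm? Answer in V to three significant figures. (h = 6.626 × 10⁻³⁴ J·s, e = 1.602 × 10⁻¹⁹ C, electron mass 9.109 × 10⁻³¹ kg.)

p = h/λ = 6.626 × 10⁻³⁴ / 8.630 × 10⁻¹⁰ = 7.678 × 10⁻²⁵ kg·m/s.
KE = p²/(2m) = 3.236 × 10⁻¹⁹ J.
V = KE/e = 3.236 × 10⁻¹⁹ / (1.602 × 10⁻¹⁹) = 2.02 V.

V = 2.02 V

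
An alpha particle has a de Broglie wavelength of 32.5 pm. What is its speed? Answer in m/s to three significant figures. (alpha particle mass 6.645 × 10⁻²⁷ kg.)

p = h/λ = 6.626 × 10⁻³⁴ / 3.250 × 10⁻¹¹ = 2.039 × 10⁻²³ kg·m/s.
v = p/m = 2.039 × 10⁻²³ / 6.645 × 10⁻²⁷ = 3.07 × 10³ m/s = 3070 m/s.

v = 3070 m/s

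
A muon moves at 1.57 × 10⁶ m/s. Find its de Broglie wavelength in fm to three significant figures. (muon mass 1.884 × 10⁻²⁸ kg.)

λ = 2240 fm

p = mv = 1.884 × 10⁻²⁸ × 1.57 × 10⁶ = 2.958 × 10⁻²² kg·m/s.
λ = h/p = 6.626 × 10⁻³⁴ / 2.958 × 10⁻²² = 2.24 × 10⁻¹² m = 2240 fm.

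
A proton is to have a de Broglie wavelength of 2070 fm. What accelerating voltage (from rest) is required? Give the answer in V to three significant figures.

V = 191 V

p = h/λ = 6.626 × 10⁻³⁴ / 2.070 × 10⁻¹² = 3.201 × 10⁻²² kg·m/s.
KE = p²/(2m) = 3.062 × 10⁻¹⁷ J.
V = KE/e = 3.062 × 10⁻¹⁷ / (1.602 × 10⁻¹⁹) = 191 V.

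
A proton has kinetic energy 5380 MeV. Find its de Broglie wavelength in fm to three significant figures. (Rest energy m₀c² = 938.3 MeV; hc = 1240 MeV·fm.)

Total energy E = KE + m₀c² = 5380 + 938.3 = 6318.3 MeV.
(pc)² = E² − (m₀c²)² = (6318.3)² − (938.3)² = 3.904 × 10⁷ MeV², so pc = 6248 MeV.
λ = hc/(pc) = 1240 MeV·fm / 6248 MeV = 0.198 fm.

λ = 0.198 fm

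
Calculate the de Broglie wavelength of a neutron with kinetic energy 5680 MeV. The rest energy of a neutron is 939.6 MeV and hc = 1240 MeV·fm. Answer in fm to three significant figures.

Total energy E = KE + m₀c² = 5680 + 939.6 = 6619.6 MeV.
(pc)² = E² − (m₀c²)² = (6619.6)² − (939.6)² = 4.294 × 10⁷ MeV², so pc = 6553 MeV.
λ = hc/(pc) = 1240 MeV·fm / 6553 MeV = 0.189 fm.

λ = 0.189 fm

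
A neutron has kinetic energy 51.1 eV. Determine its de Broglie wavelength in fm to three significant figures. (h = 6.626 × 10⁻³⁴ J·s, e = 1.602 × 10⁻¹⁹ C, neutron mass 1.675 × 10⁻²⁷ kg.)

λ = 4000 fm

KE = 51.1 eV = 8.186 × 10⁻¹⁸ J.
p = √(2mKE) = √(2 × 1.675 × 10⁻²⁷ × 8.186 × 10⁻¹⁸) = 1.656 × 10⁻²² kg·m/s.
λ = h/p = 6.626 × 10⁻³⁴ / 1.656 × 10⁻²² = 4.00 × 10⁻¹² m = 4000 fm.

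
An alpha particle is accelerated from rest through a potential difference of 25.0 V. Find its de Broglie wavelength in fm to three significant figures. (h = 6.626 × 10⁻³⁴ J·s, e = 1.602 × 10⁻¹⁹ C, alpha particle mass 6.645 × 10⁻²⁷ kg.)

λ = 2030 fm

KE = 2eV = 2 × 1.602 × 10⁻¹⁹ × 25.00 = 8.010 × 10⁻¹⁸ J.
p = √(2mKE) = √(2 × 6.645 × 10⁻²⁷ × 8.010 × 10⁻¹⁸) = 3.263 × 10⁻²² kg·m/s.
λ = h/p = 6.626 × 10⁻³⁴ / 3.263 × 10⁻²² = 2.03 × 10⁻¹² m = 2030 fm.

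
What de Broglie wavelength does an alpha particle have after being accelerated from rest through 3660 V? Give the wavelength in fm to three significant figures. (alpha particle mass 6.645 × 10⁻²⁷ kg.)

λ = 168 fm

KE = 2eV = 2 × 1.602 × 10⁻¹⁹ × 3660 = 1.173 × 10⁻¹⁵ J.
p = √(2mKE) = √(2 × 6.645 × 10⁻²⁷ × 1.173 × 10⁻¹⁵) = 3.948 × 10⁻²¹ kg·m/s.
λ = h/p = 6.626 × 10⁻³⁴ / 3.948 × 10⁻²¹ = 1.68 × 10⁻¹³ m = 168 fm.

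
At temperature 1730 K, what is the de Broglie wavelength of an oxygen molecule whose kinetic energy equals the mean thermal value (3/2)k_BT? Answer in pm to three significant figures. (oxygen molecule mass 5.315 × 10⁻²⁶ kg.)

λ = 10.7 pm

KE = (3/2)k_BT = 1.5 × 1.381 × 10⁻²³ × 1730 = 3.584 × 10⁻²⁰ J.
p = √(2mKE) = √(2 × 5.315 × 10⁻²⁶ × 3.584 × 10⁻²⁰) = 6.172 × 10⁻²³ kg·m/s.
λ = h/p = 1.07 × 10⁻¹¹ m = 10.7 pm.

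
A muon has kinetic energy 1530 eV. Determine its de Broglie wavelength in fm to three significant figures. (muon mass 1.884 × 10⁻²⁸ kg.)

KE = 1530 eV = 2.451 × 10⁻¹⁶ J.
p = √(2mKE) = √(2 × 1.884 × 10⁻²⁸ × 2.451 × 10⁻¹⁶) = 3.039 × 10⁻²² kg·m/s.
λ = h/p = 6.626 × 10⁻³⁴ / 3.039 × 10⁻²² = 2.18 × 10⁻¹² m = 2180 fm.

λ = 2180 fm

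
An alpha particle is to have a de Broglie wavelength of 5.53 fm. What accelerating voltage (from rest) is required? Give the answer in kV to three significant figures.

V = 3370 kV

p = h/λ = 6.626 × 10⁻³⁴ / 5.530 × 10⁻¹⁵ = 1.198 × 10⁻¹⁹ kg·m/s.
KE = p²/(2m) = 1.080 × 10⁻¹² J.
V = KE/2e = 1.080 × 10⁻¹² / (2 × 1.602 × 10⁻¹⁹) = 3370 kV.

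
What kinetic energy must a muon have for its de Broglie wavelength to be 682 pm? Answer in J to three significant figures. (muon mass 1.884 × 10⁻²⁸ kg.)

p = h/λ = 6.626 × 10⁻³⁴ / 6.820 × 10⁻¹⁰ = 9.716 × 10⁻²⁵ kg·m/s.
KE = p²/(2m) = (9.716 × 10⁻²⁵)² / (2 × 1.884 × 10⁻²⁸) = 2.505 × 10⁻²¹ J = 2.51 × 10⁻²¹ J.

KE = 2.51 × 10⁻²¹ J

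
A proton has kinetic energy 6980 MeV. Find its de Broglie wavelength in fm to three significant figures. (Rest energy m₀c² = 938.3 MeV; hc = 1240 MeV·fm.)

Total energy E = KE + m₀c² = 6980 + 938.3 = 7918.3 MeV.
(pc)² = E² − (m₀c²)² = (7918.3)² − (938.3)² = 6.182 × 10⁷ MeV², so pc = 7863 MeV.
λ = hc/(pc) = 1240 MeV·fm / 7863 MeV = 0.158 fm.

λ = 0.158 fm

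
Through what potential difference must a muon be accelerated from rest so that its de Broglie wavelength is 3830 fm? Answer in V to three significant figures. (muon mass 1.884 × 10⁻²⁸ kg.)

p = h/λ = 6.626 × 10⁻³⁴ / 3.830 × 10⁻¹² = 1.730 × 10⁻²² kg·m/s.
KE = p²/(2m) = 7.943 × 10⁻¹⁷ J.
V = KE/e = 7.943 × 10⁻¹⁷ / (1.602 × 10⁻¹⁹) = 496 V.

V = 496 V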